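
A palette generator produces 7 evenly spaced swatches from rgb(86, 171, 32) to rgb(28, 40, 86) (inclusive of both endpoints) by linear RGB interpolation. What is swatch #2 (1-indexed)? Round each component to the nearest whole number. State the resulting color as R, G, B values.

With 7 swatches and endpoints inclusive, swatch 2 sits at t = (2 − 1)/(7 − 1) = 1/6 ≈ 0.1667.
R = 86 + 0.1667 × (28 − 86) = 76.331 → 76
G = 171 + 0.1667 × (40 − 171) = 149.162 → 149
B = 32 + 0.1667 × (86 − 32) = 41.002 → 41

(76, 149, 41)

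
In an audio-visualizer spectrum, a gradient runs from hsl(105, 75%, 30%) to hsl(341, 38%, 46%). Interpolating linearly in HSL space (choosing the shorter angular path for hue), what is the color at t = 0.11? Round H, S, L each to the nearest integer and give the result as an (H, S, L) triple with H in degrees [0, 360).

(91, 71, 32)

Hue: 341 − 105 = 236°, but |236| > 180 so the shorter arc goes the other way: Δh = 236 − 360 = -124°.
H = 105 + 0.11 × (-124) = 91.36 → 91°
S = 75 + 0.11 × (38 − 75) = 70.93 → 71%
L = 30 + 0.11 × (46 − 30) = 31.76 → 32%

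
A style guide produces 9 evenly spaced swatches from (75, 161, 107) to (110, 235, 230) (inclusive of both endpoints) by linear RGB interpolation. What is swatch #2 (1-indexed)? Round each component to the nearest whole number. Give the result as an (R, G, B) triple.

(79, 170, 122)

With 9 swatches and endpoints inclusive, swatch 2 sits at t = (2 − 1)/(9 − 1) = 1/8 ≈ 0.125.
R = 75 + 0.125 × (110 − 75) = 79.375 → 79
G = 161 + 0.125 × (235 − 161) = 170.25 → 170
B = 107 + 0.125 × (230 − 107) = 122.375 → 122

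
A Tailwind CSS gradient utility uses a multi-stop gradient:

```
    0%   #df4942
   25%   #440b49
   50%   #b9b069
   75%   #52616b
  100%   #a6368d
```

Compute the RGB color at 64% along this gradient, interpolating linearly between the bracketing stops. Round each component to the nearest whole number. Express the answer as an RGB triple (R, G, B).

64% lies between the 50% and 75% stops, so the local fraction is t = (64 − 50)/(75 − 50) = 14/25 ≈ 0.56.
#b9b069 → (185, 176, 105); #52616b → (82, 97, 107).
R = 185 + 0.56 × (82 − 185) = 127.32 → 127
G = 176 + 0.56 × (97 − 176) = 131.76 → 132
B = 105 + 0.56 × (107 − 105) = 106.12 → 106

(127, 132, 106)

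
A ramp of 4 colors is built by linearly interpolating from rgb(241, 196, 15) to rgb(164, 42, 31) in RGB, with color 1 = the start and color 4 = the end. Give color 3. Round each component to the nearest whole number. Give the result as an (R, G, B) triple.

(190, 93, 26)

With 4 swatches and endpoints inclusive, swatch 3 sits at t = (3 − 1)/(4 − 1) = 2/3 ≈ 0.6667.
R = 241 + 0.6667 × (164 − 241) = 189.664 → 190
G = 196 + 0.6667 × (42 − 196) = 93.328 → 93
B = 15 + 0.6667 × (31 − 15) = 25.667 → 26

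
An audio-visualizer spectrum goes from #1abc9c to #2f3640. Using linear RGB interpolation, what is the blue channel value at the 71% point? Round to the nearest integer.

B₁ = 156 (from #1abc9c), B₂ = 64 (from #2f3640).
B = 156 + 0.71 × (64 − 156) = 90.68 → 91

91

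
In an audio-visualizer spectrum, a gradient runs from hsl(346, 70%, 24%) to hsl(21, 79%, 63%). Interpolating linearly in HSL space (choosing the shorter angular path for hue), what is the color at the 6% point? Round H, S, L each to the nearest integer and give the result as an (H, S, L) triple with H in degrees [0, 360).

(348, 71, 26)

Hue: 21 − 346 = -325°, but |-325| > 180 so the shorter arc goes the other way: Δh = -325 + 360 = 35°.
H = 346 + 0.06 × (35) = 348.1 → 348°
S = 70 + 0.06 × (79 − 70) = 70.54 → 71%
L = 24 + 0.06 × (63 − 24) = 26.34 → 26%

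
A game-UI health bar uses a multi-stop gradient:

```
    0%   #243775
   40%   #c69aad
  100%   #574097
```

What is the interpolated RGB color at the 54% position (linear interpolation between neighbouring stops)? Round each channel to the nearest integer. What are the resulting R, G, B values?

(172, 133, 168)

54% lies between the 40% and 100% stops, so the local fraction is t = (54 − 40)/(100 − 40) = 14/60 ≈ 0.2333.
#c69aad → (198, 154, 173); #574097 → (87, 64, 151).
R = 198 + 0.2333 × (87 − 198) = 172.104 → 172
G = 154 + 0.2333 × (64 − 154) = 133.003 → 133
B = 173 + 0.2333 × (151 − 173) = 167.867 → 168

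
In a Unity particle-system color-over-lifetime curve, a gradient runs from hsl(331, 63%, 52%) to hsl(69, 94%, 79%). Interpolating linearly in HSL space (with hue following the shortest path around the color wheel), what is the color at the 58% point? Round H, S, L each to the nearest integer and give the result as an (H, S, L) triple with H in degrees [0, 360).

(28, 81, 68)

Hue: 69 − 331 = -262°, but |-262| > 180 so the shorter arc goes the other way: Δh = -262 + 360 = 98°.
H = 331 + 0.58 × (98) = 387.84 → 388 → 388 mod 360 = 28°
S = 63 + 0.58 × (94 − 63) = 80.98 → 81%
L = 52 + 0.58 × (79 − 52) = 67.66 → 68%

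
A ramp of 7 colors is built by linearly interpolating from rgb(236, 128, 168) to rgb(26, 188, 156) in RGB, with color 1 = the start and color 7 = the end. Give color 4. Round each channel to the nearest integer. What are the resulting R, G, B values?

(131, 158, 162)

With 7 swatches and endpoints inclusive, swatch 4 sits at t = (4 − 1)/(7 − 1) = 3/6 ≈ 0.5.
R = 236 + 0.5 × (26 − 236) = 131 → 131
G = 128 + 0.5 × (188 − 128) = 158 → 158
B = 168 + 0.5 × (156 − 168) = 162 → 162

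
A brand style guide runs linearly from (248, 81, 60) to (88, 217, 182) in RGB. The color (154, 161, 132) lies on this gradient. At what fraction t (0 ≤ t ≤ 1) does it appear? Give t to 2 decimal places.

Invert the lerp on the R channel (largest span, 160): t = (154 − 248) / (88 − 248) = -94/-160 = 0.5875.
Check on G: (161 − 81)/(217 − 81) = 0.5882 ✓

0.59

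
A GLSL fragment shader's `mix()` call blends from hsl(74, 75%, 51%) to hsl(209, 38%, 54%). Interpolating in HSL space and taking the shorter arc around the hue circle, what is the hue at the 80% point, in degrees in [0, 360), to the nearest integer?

Hue arc: Δh = 209 − 74 = 135° (|Δh| ≤ 180, already the shorter path).
H = 74 + 0.8 × (135) = 182 → 182°

182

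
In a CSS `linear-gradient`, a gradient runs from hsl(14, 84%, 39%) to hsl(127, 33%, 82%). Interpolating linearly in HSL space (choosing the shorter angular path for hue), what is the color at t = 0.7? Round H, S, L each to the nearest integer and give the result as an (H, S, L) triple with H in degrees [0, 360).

(93, 48, 69)

Hue arc: Δh = 127 − 14 = 113° (|Δh| ≤ 180, already the shorter path).
H = 14 + 0.7 × (113) = 93.1 → 93°
S = 84 + 0.7 × (33 − 84) = 48.3 → 48%
L = 39 + 0.7 × (82 − 39) = 69.1 → 69%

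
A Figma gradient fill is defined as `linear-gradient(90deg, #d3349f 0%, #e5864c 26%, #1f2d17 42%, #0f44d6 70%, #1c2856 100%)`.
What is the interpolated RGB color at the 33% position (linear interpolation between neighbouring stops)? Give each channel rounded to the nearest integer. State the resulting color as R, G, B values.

(142, 95, 53)

33% lies between the 26% and 42% stops, so the local fraction is t = (33 − 26)/(42 − 26) = 7/16 ≈ 0.4375.
#e5864c → (229, 134, 76); #1f2d17 → (31, 45, 23).
R = 229 + 0.4375 × (31 − 229) = 142.375 → 142
G = 134 + 0.4375 × (45 − 134) = 95.062 → 95
B = 76 + 0.4375 × (23 − 76) = 52.812 → 53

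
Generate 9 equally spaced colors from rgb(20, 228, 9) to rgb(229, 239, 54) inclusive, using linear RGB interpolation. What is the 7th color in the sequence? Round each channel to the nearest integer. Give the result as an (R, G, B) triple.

(177, 236, 43)

With 9 swatches and endpoints inclusive, swatch 7 sits at t = (7 − 1)/(9 − 1) = 6/8 ≈ 0.75.
R = 20 + 0.75 × (229 − 20) = 176.75 → 177
G = 228 + 0.75 × (239 − 228) = 236.25 → 236
B = 9 + 0.75 × (54 − 9) = 42.75 → 43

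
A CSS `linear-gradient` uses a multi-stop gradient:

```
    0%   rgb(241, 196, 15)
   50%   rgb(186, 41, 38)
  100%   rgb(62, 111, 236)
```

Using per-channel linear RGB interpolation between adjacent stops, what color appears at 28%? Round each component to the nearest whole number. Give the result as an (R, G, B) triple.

(210, 109, 28)

28% lies between the 0% and 50% stops, so the local fraction is t = (28 − 0)/(50 − 0) = 28/50 ≈ 0.56.
R = 241 + 0.56 × (186 − 241) = 210.2 → 210
G = 196 + 0.56 × (41 − 196) = 109.2 → 109
B = 15 + 0.56 × (38 − 15) = 27.88 → 28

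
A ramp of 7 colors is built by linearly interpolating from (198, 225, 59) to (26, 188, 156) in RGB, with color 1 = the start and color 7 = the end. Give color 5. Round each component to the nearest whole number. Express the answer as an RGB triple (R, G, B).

(83, 200, 124)

With 7 swatches and endpoints inclusive, swatch 5 sits at t = (5 − 1)/(7 − 1) = 4/6 ≈ 0.6667.
R = 198 + 0.6667 × (26 − 198) = 83.328 → 83
G = 225 + 0.6667 × (188 − 225) = 200.332 → 200
B = 59 + 0.6667 × (156 − 59) = 123.67 → 124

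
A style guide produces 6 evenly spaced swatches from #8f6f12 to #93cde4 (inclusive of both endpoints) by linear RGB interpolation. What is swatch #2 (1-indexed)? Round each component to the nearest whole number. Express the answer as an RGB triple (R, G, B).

(144, 130, 60)

With 6 swatches and endpoints inclusive, swatch 2 sits at t = (2 − 1)/(6 − 1) = 1/5 ≈ 0.2.
#8f6f12 → (143, 111, 18); #93cde4 → (147, 205, 228).
R = 143 + 0.2 × (147 − 143) = 143.8 → 144
G = 111 + 0.2 × (205 − 111) = 129.8 → 130
B = 18 + 0.2 × (228 − 18) = 60 → 60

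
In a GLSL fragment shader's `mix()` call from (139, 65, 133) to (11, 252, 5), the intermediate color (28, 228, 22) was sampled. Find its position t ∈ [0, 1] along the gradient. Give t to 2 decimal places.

0.87

Invert the lerp on the G channel (largest span, 187): t = (228 − 65) / (252 − 65) = 163/187 = 0.87166.
Check on R: (28 − 139)/(11 − 139) = 0.8672 ✓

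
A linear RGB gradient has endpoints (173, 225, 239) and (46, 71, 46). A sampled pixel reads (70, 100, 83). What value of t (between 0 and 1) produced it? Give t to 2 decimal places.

Invert the lerp on the B channel (largest span, 193): t = (83 − 239) / (46 − 239) = -156/-193 = 0.80829.
Check on R: (70 − 173)/(46 − 173) = 0.811 ✓

0.81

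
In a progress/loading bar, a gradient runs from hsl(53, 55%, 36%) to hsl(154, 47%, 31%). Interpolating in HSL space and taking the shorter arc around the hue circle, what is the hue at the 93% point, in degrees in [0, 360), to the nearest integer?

147

Hue arc: Δh = 154 − 53 = 101° (|Δh| ≤ 180, already the shorter path).
H = 53 + 0.93 × (101) = 146.93 → 147°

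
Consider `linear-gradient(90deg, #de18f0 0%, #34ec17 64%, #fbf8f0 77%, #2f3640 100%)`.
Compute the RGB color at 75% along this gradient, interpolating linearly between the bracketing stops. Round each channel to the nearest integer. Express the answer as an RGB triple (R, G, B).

75% lies between the 64% and 77% stops, so the local fraction is t = (75 − 64)/(77 − 64) = 11/13 ≈ 0.8462.
#34ec17 → (52, 236, 23); #fbf8f0 → (251, 248, 240).
R = 52 + 0.8462 × (251 − 52) = 220.394 → 220
G = 236 + 0.8462 × (248 − 236) = 246.154 → 246
B = 23 + 0.8462 × (240 − 23) = 206.625 → 207

(220, 246, 207)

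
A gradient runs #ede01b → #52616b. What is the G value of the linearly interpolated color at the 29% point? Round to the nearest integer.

G₁ = 224 (from #ede01b), G₂ = 97 (from #52616b).
G = 224 + 0.29 × (97 − 224) = 187.17 → 187

187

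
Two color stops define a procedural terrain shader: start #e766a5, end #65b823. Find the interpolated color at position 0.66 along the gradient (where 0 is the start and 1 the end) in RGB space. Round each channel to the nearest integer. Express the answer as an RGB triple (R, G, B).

#e766a5 → (231, 102, 165); #65b823 → (101, 184, 35).
R = 231 + 0.66 × (101 − 231) = 231 + 0.66 × -130 = 145.2 → 145
G = 102 + 0.66 × (184 − 102) = 102 + 0.66 × 82 = 156.12 → 156
B = 165 + 0.66 × (35 − 165) = 165 + 0.66 × -130 = 79.2 → 79
So the blended color is (145, 156, 79), about #919c4f.

(145, 156, 79)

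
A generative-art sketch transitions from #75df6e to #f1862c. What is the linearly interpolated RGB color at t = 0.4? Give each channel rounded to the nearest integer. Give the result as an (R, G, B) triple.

(167, 187, 84)

#75df6e → (117, 223, 110); #f1862c → (241, 134, 44).
R = 117 + 0.4 × (241 − 117) = 117 + 0.4 × 124 = 166.6 → 167
G = 223 + 0.4 × (134 − 223) = 223 + 0.4 × -89 = 187.4 → 187
B = 110 + 0.4 × (44 − 110) = 110 + 0.4 × -66 = 83.6 → 84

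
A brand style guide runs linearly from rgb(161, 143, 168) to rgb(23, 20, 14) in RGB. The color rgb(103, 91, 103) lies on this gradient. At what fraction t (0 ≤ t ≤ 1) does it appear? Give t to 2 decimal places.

0.42

Invert the lerp on the B channel (largest span, 154): t = (103 − 168) / (14 − 168) = -65/-154 = 0.42208.
Check on R: (103 − 161)/(23 − 161) = 0.4203 ✓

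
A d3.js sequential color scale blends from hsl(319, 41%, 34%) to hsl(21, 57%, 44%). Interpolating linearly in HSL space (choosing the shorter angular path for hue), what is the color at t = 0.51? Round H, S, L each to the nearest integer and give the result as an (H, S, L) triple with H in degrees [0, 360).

Hue: 21 − 319 = -298°, but |-298| > 180 so the shorter arc goes the other way: Δh = -298 + 360 = 62°.
H = 319 + 0.51 × (62) = 350.62 → 351°
S = 41 + 0.51 × (57 − 41) = 49.16 → 49%
L = 34 + 0.51 × (44 − 34) = 39.1 → 39%

(351, 49, 39)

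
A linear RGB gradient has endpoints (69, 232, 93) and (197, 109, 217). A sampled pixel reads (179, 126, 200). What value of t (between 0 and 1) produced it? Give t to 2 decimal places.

Invert the lerp on the R channel (largest span, 128): t = (179 − 69) / (197 − 69) = 110/128 = 0.85938.
Check on G: (126 − 232)/(109 − 232) = 0.8618 ✓

0.86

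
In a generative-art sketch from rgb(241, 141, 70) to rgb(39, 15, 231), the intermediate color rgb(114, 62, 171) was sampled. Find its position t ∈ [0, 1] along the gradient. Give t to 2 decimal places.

Invert the lerp on the R channel (largest span, 202): t = (114 − 241) / (39 − 241) = -127/-202 = 0.62871.
Check on G: (62 − 141)/(15 − 141) = 0.627 ✓

0.63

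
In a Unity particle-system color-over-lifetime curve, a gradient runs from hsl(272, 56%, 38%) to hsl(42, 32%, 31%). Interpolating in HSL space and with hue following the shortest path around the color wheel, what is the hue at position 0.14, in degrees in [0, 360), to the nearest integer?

Hue: 42 − 272 = -230°, but |-230| > 180 so the shorter arc goes the other way: Δh = -230 + 360 = 130°.
H = 272 + 0.14 × (130) = 290.2 → 290°

290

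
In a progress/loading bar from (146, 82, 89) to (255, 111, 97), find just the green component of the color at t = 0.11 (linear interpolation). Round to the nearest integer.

85

G = 82 + 0.11 × (111 − 82) = 85.19 → 85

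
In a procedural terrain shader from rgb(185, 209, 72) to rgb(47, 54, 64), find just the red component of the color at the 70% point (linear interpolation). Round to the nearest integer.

R = 185 + 0.7 × (47 − 185) = 88.4 → 88

88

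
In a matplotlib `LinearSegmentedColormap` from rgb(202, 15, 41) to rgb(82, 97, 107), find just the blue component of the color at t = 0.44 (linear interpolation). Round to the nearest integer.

70

B = 41 + 0.44 × (107 − 41) = 70.04 → 70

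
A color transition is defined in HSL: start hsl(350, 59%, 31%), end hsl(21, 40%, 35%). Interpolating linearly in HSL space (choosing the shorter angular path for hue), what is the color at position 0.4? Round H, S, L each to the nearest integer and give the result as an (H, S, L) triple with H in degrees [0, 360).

Hue: 21 − 350 = -329°, but |-329| > 180 so the shorter arc goes the other way: Δh = -329 + 360 = 31°.
H = 350 + 0.4 × (31) = 362.4 → 362 → 362 mod 360 = 2°
S = 59 + 0.4 × (40 − 59) = 51.4 → 51%
L = 31 + 0.4 × (35 − 31) = 32.6 → 33%

(2, 51, 33)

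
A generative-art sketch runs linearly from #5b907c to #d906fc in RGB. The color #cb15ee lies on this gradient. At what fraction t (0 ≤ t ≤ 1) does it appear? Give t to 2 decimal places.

Invert the lerp on the G channel (largest span, 138): t = (21 − 144) / (6 − 144) = -123/-138 = 0.8913.
Check on R: (203 − 91)/(217 − 91) = 0.8889 ✓

0.89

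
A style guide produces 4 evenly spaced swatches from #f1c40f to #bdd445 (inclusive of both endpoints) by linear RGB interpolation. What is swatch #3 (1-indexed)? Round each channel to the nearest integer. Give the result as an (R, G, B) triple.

(206, 207, 51)

With 4 swatches and endpoints inclusive, swatch 3 sits at t = (3 − 1)/(4 − 1) = 2/3 ≈ 0.6667.
#f1c40f → (241, 196, 15); #bdd445 → (189, 212, 69).
R = 241 + 0.6667 × (189 − 241) = 206.332 → 206
G = 196 + 0.6667 × (212 − 196) = 206.667 → 207
B = 15 + 0.6667 × (69 − 15) = 51.002 → 51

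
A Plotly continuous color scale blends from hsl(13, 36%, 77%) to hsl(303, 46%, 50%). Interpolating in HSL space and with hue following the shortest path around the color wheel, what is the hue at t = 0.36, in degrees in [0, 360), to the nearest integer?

348

Hue: 303 − 13 = 290°, but |290| > 180 so the shorter arc goes the other way: Δh = 290 − 360 = -70°.
H = 13 + 0.36 × (-70) = -12.2 → -12 → -12 mod 360 = 348°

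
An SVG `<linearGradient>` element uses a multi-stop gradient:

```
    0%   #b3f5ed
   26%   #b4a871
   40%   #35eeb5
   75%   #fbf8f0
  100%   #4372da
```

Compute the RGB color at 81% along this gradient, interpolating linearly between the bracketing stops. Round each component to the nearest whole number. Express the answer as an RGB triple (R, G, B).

81% lies between the 75% and 100% stops, so the local fraction is t = (81 − 75)/(100 − 75) = 6/25 ≈ 0.24.
#fbf8f0 → (251, 248, 240); #4372da → (67, 114, 218).
R = 251 + 0.24 × (67 − 251) = 206.84 → 207
G = 248 + 0.24 × (114 − 248) = 215.84 → 216
B = 240 + 0.24 × (218 − 240) = 234.72 → 235

(207, 216, 235)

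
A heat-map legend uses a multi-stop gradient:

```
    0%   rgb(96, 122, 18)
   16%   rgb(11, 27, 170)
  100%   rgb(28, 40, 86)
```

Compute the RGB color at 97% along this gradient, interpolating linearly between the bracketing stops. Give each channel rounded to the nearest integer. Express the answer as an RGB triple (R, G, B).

97% lies between the 16% and 100% stops, so the local fraction is t = (97 − 16)/(100 − 16) = 81/84 ≈ 0.9643.
R = 11 + 0.9643 × (28 − 11) = 27.393 → 27
G = 27 + 0.9643 × (40 − 27) = 39.536 → 40
B = 170 + 0.9643 × (86 − 170) = 88.999 → 89

(27, 40, 89)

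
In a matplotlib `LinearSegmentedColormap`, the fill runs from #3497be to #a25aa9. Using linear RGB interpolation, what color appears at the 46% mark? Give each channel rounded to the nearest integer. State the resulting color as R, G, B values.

(103, 123, 180)

#3497be → (52, 151, 190); #a25aa9 → (162, 90, 169).
46% corresponds to t = 0.46.
R = 52 + 0.46 × (162 − 52) = 52 + 0.46 × 110 = 102.6 → 103
G = 151 + 0.46 × (90 − 151) = 151 + 0.46 × -61 = 122.94 → 123
B = 190 + 0.46 × (169 − 190) = 190 + 0.46 × -21 = 180.34 → 180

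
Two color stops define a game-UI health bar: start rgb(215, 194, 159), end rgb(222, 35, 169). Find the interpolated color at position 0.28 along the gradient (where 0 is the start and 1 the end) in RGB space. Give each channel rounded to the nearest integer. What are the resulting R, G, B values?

R = 215 + 0.28 × (222 − 215) = 215 + 0.28 × 7 = 216.96 → 217
G = 194 + 0.28 × (35 − 194) = 194 + 0.28 × -159 = 149.48 → 149
B = 159 + 0.28 × (169 − 159) = 159 + 0.28 × 10 = 161.8 → 162

(217, 149, 162)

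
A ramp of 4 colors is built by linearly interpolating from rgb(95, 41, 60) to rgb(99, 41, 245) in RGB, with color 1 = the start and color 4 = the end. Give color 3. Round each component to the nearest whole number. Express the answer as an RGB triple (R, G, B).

With 4 swatches and endpoints inclusive, swatch 3 sits at t = (3 − 1)/(4 − 1) = 2/3 ≈ 0.6667.
R = 95 + 0.6667 × (99 − 95) = 97.667 → 98
G = 41 + 0.6667 × (41 − 41) = 41 → 41
B = 60 + 0.6667 × (245 − 60) = 183.339 → 183

(98, 41, 183)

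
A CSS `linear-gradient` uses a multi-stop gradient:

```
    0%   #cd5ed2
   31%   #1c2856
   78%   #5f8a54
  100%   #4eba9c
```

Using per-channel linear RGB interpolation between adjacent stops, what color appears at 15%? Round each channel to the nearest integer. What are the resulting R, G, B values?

15% lies between the 0% and 31% stops, so the local fraction is t = (15 − 0)/(31 − 0) = 15/31 ≈ 0.4839.
#cd5ed2 → (205, 94, 210); #1c2856 → (28, 40, 86).
R = 205 + 0.4839 × (28 − 205) = 119.35 → 119
G = 94 + 0.4839 × (40 − 94) = 67.869 → 68
B = 210 + 0.4839 × (86 − 210) = 149.996 → 150

(119, 68, 150)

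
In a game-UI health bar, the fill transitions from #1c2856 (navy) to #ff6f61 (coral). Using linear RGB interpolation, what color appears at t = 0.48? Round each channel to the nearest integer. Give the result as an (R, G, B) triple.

#1c2856 → (28, 40, 86); #ff6f61 → (255, 111, 97).
R = 28 + 0.48 × (255 − 28) = 28 + 0.48 × 227 = 136.96 → 137
G = 40 + 0.48 × (111 − 40) = 40 + 0.48 × 71 = 74.08 → 74
B = 86 + 0.48 × (97 − 86) = 86 + 0.48 × 11 = 91.28 → 91

(137, 74, 91)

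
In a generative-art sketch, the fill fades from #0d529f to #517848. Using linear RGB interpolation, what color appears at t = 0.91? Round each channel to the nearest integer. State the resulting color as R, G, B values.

#0d529f → (13, 82, 159); #517848 → (81, 120, 72).
R = 13 + 0.91 × (81 − 13) = 13 + 0.91 × 68 = 74.88 → 75
G = 82 + 0.91 × (120 − 82) = 82 + 0.91 × 38 = 116.58 → 117
B = 159 + 0.91 × (72 − 159) = 159 + 0.91 × -87 = 79.83 → 80

(75, 117, 80)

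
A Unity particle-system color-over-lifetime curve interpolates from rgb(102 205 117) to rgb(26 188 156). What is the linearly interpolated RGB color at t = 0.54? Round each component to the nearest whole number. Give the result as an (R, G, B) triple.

(61, 196, 138)

R = 102 + 0.54 × (26 − 102) = 102 + 0.54 × -76 = 60.96 → 61
G = 205 + 0.54 × (188 − 205) = 205 + 0.54 × -17 = 195.82 → 196
B = 117 + 0.54 × (156 − 117) = 117 + 0.54 × 39 = 138.06 → 138
So the blended color is (61, 196, 138), about #3dc48a.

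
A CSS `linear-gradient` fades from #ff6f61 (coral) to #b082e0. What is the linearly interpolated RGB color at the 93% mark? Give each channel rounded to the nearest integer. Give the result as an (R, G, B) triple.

(182, 129, 215)

#ff6f61 → (255, 111, 97); #b082e0 → (176, 130, 224).
93% corresponds to t = 0.93.
R = 255 + 0.93 × (176 − 255) = 255 + 0.93 × -79 = 181.53 → 182
G = 111 + 0.93 × (130 − 111) = 111 + 0.93 × 19 = 128.67 → 129
B = 97 + 0.93 × (224 − 97) = 97 + 0.93 × 127 = 215.11 → 215
So the blended color is (182, 129, 215), about #b681d7.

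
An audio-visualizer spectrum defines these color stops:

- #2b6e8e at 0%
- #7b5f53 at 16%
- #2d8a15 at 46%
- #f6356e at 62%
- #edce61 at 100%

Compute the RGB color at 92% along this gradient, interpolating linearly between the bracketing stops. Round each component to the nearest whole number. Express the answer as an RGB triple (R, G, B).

(239, 174, 100)

92% lies between the 62% and 100% stops, so the local fraction is t = (92 − 62)/(100 − 62) = 30/38 ≈ 0.7895.
#f6356e → (246, 53, 110); #edce61 → (237, 206, 97).
R = 246 + 0.7895 × (237 − 246) = 238.894 → 239
G = 53 + 0.7895 × (206 − 53) = 173.793 → 174
B = 110 + 0.7895 × (97 − 110) = 99.737 → 100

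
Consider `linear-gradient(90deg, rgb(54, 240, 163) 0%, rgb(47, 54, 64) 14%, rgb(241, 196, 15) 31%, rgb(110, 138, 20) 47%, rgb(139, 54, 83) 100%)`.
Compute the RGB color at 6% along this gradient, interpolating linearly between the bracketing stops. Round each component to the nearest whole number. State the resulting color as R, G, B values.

6% lies between the 0% and 14% stops, so the local fraction is t = (6 − 0)/(14 − 0) = 6/14 ≈ 0.4286.
R = 54 + 0.4286 × (47 − 54) = 51 → 51
G = 240 + 0.4286 × (54 − 240) = 160.28 → 160
B = 163 + 0.4286 × (64 − 163) = 120.569 → 121

(51, 160, 121)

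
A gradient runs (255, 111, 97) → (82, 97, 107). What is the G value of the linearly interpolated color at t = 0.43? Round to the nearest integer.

G = 111 + 0.43 × (97 − 111) = 104.98 → 105

105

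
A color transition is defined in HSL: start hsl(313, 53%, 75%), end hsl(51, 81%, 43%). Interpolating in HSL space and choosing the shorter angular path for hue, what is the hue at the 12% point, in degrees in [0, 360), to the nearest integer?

325

Hue: 51 − 313 = -262°, but |-262| > 180 so the shorter arc goes the other way: Δh = -262 + 360 = 98°.
H = 313 + 0.12 × (98) = 324.76 → 325°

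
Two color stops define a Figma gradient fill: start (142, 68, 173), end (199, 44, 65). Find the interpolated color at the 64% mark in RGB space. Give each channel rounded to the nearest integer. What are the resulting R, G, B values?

64% corresponds to t = 0.64.
R = 142 + 0.64 × (199 − 142) = 142 + 0.64 × 57 = 178.48 → 178
G = 68 + 0.64 × (44 − 68) = 68 + 0.64 × -24 = 52.64 → 53
B = 173 + 0.64 × (65 − 173) = 173 + 0.64 × -108 = 103.88 → 104

(178, 53, 104)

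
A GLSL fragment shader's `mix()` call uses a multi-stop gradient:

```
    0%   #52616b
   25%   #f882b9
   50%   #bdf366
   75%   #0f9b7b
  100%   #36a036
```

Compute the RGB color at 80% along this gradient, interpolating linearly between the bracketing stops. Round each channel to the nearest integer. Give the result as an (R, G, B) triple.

80% lies between the 75% and 100% stops, so the local fraction is t = (80 − 75)/(100 − 75) = 5/25 ≈ 0.2.
#0f9b7b → (15, 155, 123); #36a036 → (54, 160, 54).
R = 15 + 0.2 × (54 − 15) = 22.8 → 23
G = 155 + 0.2 × (160 − 155) = 156 → 156
B = 123 + 0.2 × (54 − 123) = 109.2 → 109

(23, 156, 109)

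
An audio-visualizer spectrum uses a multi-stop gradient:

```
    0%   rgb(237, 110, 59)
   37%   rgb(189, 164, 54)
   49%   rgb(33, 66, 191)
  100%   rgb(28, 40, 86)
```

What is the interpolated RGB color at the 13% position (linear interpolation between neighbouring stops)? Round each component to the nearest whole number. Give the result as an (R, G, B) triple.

13% lies between the 0% and 37% stops, so the local fraction is t = (13 − 0)/(37 − 0) = 13/37 ≈ 0.3514.
R = 237 + 0.3514 × (189 − 237) = 220.133 → 220
G = 110 + 0.3514 × (164 − 110) = 128.976 → 129
B = 59 + 0.3514 × (54 − 59) = 57.243 → 57

(220, 129, 57)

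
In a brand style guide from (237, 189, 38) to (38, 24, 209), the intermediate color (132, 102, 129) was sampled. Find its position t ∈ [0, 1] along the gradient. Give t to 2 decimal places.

0.53

Invert the lerp on the R channel (largest span, 199): t = (132 − 237) / (38 − 237) = -105/-199 = 0.52764.
Check on G: (102 − 189)/(24 − 189) = 0.5273 ✓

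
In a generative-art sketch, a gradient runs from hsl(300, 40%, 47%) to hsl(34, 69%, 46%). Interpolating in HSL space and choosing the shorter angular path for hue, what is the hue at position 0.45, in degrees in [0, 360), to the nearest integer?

Hue: 34 − 300 = -266°, but |-266| > 180 so the shorter arc goes the other way: Δh = -266 + 360 = 94°.
H = 300 + 0.45 × (94) = 342.3 → 342°

342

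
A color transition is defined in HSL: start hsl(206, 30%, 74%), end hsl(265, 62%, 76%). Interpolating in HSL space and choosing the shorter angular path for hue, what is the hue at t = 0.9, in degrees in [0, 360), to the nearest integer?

259

Hue arc: Δh = 265 − 206 = 59° (|Δh| ≤ 180, already the shorter path).
H = 206 + 0.9 × (59) = 259.1 → 259°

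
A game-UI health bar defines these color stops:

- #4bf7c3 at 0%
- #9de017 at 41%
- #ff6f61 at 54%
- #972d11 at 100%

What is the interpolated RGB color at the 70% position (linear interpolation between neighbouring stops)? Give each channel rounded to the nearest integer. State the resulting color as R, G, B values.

70% lies between the 54% and 100% stops, so the local fraction is t = (70 − 54)/(100 − 54) = 16/46 ≈ 0.3478.
#ff6f61 → (255, 111, 97); #972d11 → (151, 45, 17).
R = 255 + 0.3478 × (151 − 255) = 218.829 → 219
G = 111 + 0.3478 × (45 − 111) = 88.045 → 88
B = 97 + 0.3478 × (17 − 97) = 69.176 → 69

(219, 88, 69)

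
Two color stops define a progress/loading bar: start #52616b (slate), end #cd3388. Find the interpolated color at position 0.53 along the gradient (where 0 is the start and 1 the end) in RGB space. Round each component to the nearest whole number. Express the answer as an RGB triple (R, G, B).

#52616b → (82, 97, 107); #cd3388 → (205, 51, 136).
R = 82 + 0.53 × (205 − 82) = 82 + 0.53 × 123 = 147.19 → 147
G = 97 + 0.53 × (51 − 97) = 97 + 0.53 × -46 = 72.62 → 73
B = 107 + 0.53 × (136 − 107) = 107 + 0.53 × 29 = 122.37 → 122

(147, 73, 122)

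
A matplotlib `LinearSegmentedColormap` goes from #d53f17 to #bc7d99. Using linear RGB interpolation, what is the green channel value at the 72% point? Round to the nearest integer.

108

G₁ = 63 (from #d53f17), G₂ = 125 (from #bc7d99).
G = 63 + 0.72 × (125 − 63) = 107.64 → 108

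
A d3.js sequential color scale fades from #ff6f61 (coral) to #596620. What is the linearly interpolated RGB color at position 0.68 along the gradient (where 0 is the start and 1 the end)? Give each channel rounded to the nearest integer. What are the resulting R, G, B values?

#ff6f61 → (255, 111, 97); #596620 → (89, 102, 32).
R = 255 + 0.68 × (89 − 255) = 255 + 0.68 × -166 = 142.12 → 142
G = 111 + 0.68 × (102 − 111) = 111 + 0.68 × -9 = 104.88 → 105
B = 97 + 0.68 × (32 − 97) = 97 + 0.68 × -65 = 52.8 → 53

(142, 105, 53)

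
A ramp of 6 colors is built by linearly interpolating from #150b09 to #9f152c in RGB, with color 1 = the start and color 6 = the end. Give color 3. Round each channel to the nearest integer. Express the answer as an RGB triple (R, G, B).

(76, 15, 23)

With 6 swatches and endpoints inclusive, swatch 3 sits at t = (3 − 1)/(6 − 1) = 2/5 ≈ 0.4.
#150b09 → (21, 11, 9); #9f152c → (159, 21, 44).
R = 21 + 0.4 × (159 − 21) = 76.2 → 76
G = 11 + 0.4 × (21 − 11) = 15 → 15
B = 9 + 0.4 × (44 − 9) = 23 → 23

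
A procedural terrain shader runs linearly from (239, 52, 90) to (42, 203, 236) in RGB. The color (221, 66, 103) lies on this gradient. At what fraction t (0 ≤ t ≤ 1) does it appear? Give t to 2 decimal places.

Invert the lerp on the R channel (largest span, 197): t = (221 − 239) / (42 − 239) = -18/-197 = 0.091371.
Check on G: (66 − 52)/(203 − 52) = 0.09272 ✓

0.09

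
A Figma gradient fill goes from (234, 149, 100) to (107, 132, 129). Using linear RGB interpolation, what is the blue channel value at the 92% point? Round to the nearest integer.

B = 100 + 0.92 × (129 − 100) = 126.68 → 127

127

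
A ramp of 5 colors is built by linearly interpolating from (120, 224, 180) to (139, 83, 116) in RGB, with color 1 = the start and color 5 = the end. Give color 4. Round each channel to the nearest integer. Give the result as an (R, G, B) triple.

(134, 118, 132)

With 5 swatches and endpoints inclusive, swatch 4 sits at t = (4 − 1)/(5 − 1) = 3/4 ≈ 0.75.
R = 120 + 0.75 × (139 − 120) = 134.25 → 134
G = 224 + 0.75 × (83 − 224) = 118.25 → 118
B = 180 + 0.75 × (116 − 180) = 132 → 132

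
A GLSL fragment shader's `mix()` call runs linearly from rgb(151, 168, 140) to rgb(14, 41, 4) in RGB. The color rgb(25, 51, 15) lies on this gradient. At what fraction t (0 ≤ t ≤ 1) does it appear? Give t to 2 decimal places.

Invert the lerp on the R channel (largest span, 137): t = (25 − 151) / (14 − 151) = -126/-137 = 0.91971.
Check on G: (51 − 168)/(41 − 168) = 0.9213 ✓

0.92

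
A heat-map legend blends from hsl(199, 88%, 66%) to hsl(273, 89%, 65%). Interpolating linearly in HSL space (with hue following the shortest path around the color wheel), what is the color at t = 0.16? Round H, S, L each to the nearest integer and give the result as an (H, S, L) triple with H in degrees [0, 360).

Hue arc: Δh = 273 − 199 = 74° (|Δh| ≤ 180, already the shorter path).
H = 199 + 0.16 × (74) = 210.84 → 211°
S = 88 + 0.16 × (89 − 88) = 88.16 → 88%
L = 66 + 0.16 × (65 − 66) = 65.84 → 66%

(211, 88, 66)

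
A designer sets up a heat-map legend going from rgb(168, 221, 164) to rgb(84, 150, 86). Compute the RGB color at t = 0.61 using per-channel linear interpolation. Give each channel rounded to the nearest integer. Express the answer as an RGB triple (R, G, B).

(117, 178, 116)

R = 168 + 0.61 × (84 − 168) = 168 + 0.61 × -84 = 116.76 → 117
G = 221 + 0.61 × (150 − 221) = 221 + 0.61 × -71 = 177.69 → 178
B = 164 + 0.61 × (86 − 164) = 164 + 0.61 × -78 = 116.42 → 116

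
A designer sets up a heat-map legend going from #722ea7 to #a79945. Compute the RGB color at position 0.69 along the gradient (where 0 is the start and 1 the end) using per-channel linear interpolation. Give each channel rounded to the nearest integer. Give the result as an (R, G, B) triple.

#722ea7 → (114, 46, 167); #a79945 → (167, 153, 69).
R = 114 + 0.69 × (167 − 114) = 114 + 0.69 × 53 = 150.57 → 151
G = 46 + 0.69 × (153 − 46) = 46 + 0.69 × 107 = 119.83 → 120
B = 167 + 0.69 × (69 − 167) = 167 + 0.69 × -98 = 99.38 → 99

(151, 120, 99)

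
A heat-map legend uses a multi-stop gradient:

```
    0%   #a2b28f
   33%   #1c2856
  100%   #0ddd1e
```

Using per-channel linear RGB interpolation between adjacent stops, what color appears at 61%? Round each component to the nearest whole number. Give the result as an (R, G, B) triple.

(22, 116, 63)

61% lies between the 33% and 100% stops, so the local fraction is t = (61 − 33)/(100 − 33) = 28/67 ≈ 0.4179.
#1c2856 → (28, 40, 86); #0ddd1e → (13, 221, 30).
R = 28 + 0.4179 × (13 − 28) = 21.732 → 22
G = 40 + 0.4179 × (221 − 40) = 115.64 → 116
B = 86 + 0.4179 × (30 − 86) = 62.598 → 63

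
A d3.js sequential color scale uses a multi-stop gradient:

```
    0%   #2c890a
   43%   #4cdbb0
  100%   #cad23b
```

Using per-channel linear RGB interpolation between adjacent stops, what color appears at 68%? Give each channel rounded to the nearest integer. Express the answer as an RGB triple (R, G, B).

68% lies between the 43% and 100% stops, so the local fraction is t = (68 − 43)/(100 − 43) = 25/57 ≈ 0.4386.
#4cdbb0 → (76, 219, 176); #cad23b → (202, 210, 59).
R = 76 + 0.4386 × (202 − 76) = 131.264 → 131
G = 219 + 0.4386 × (210 − 219) = 215.053 → 215
B = 176 + 0.4386 × (59 − 176) = 124.684 → 125

(131, 215, 125)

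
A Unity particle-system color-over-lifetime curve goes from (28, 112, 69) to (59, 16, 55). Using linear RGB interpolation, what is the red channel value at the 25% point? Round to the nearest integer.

36

R = 28 + 0.25 × (59 − 28) = 35.75 → 36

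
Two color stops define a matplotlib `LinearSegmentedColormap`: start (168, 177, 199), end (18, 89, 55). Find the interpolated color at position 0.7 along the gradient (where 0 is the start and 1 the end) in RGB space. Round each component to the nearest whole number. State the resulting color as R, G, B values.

(63, 115, 98)

R = 168 + 0.7 × (18 − 168) = 168 + 0.7 × -150 = 63 → 63
G = 177 + 0.7 × (89 − 177) = 177 + 0.7 × -88 = 115.4 → 115
B = 199 + 0.7 × (55 − 199) = 199 + 0.7 × -144 = 98.2 → 98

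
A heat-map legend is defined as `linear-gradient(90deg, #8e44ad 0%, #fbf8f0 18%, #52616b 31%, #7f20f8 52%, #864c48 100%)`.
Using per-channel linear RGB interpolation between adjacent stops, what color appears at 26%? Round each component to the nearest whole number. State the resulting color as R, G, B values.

26% lies between the 18% and 31% stops, so the local fraction is t = (26 − 18)/(31 − 18) = 8/13 ≈ 0.6154.
#fbf8f0 → (251, 248, 240); #52616b → (82, 97, 107).
R = 251 + 0.6154 × (82 − 251) = 146.997 → 147
G = 248 + 0.6154 × (97 − 248) = 155.075 → 155
B = 240 + 0.6154 × (107 − 240) = 158.152 → 158

(147, 155, 158)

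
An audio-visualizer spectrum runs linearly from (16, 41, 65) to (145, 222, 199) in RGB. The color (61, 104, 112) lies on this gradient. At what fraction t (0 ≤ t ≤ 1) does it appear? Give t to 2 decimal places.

Invert the lerp on the G channel (largest span, 181): t = (104 − 41) / (222 − 41) = 63/181 = 0.34807.
Check on R: (61 − 16)/(145 − 16) = 0.3488 ✓

0.35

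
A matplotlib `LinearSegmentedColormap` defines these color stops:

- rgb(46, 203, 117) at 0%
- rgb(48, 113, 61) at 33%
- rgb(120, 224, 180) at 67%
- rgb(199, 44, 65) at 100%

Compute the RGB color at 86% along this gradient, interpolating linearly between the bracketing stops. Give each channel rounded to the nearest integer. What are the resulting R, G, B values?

(165, 120, 114)

86% lies between the 67% and 100% stops, so the local fraction is t = (86 − 67)/(100 − 67) = 19/33 ≈ 0.5758.
R = 120 + 0.5758 × (199 − 120) = 165.488 → 165
G = 224 + 0.5758 × (44 − 224) = 120.356 → 120
B = 180 + 0.5758 × (65 − 180) = 113.783 → 114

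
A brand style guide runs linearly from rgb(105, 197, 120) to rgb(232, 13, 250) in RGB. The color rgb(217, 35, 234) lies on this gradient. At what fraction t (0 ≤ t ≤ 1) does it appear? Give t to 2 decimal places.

Invert the lerp on the G channel (largest span, 184): t = (35 − 197) / (13 − 197) = -162/-184 = 0.88043.
Check on R: (217 − 105)/(232 − 105) = 0.8819 ✓

0.88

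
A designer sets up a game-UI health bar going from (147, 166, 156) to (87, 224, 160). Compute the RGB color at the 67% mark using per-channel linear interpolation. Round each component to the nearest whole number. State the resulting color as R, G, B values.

(107, 205, 159)

67% corresponds to t = 0.67.
R = 147 + 0.67 × (87 − 147) = 147 + 0.67 × -60 = 106.8 → 107
G = 166 + 0.67 × (224 − 166) = 166 + 0.67 × 58 = 204.86 → 205
B = 156 + 0.67 × (160 − 156) = 156 + 0.67 × 4 = 158.68 → 159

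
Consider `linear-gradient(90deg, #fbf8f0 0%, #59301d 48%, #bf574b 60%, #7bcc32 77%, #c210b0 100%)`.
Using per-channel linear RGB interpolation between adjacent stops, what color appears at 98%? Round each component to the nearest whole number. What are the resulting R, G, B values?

98% lies between the 77% and 100% stops, so the local fraction is t = (98 − 77)/(100 − 77) = 21/23 ≈ 0.913.
#7bcc32 → (123, 204, 50); #c210b0 → (194, 16, 176).
R = 123 + 0.913 × (194 − 123) = 187.823 → 188
G = 204 + 0.913 × (16 − 204) = 32.356 → 32
B = 50 + 0.913 × (176 − 50) = 165.038 → 165

(188, 32, 165)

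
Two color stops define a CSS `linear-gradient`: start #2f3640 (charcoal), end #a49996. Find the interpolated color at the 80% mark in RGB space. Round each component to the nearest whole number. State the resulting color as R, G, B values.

#2f3640 → (47, 54, 64); #a49996 → (164, 153, 150).
80% corresponds to t = 0.8.
R = 47 + 0.8 × (164 − 47) = 47 + 0.8 × 117 = 140.6 → 141
G = 54 + 0.8 × (153 − 54) = 54 + 0.8 × 99 = 133.2 → 133
B = 64 + 0.8 × (150 − 64) = 64 + 0.8 × 86 = 132.8 → 133
So the blended color is (141, 133, 133), about #8d8585.

(141, 133, 133)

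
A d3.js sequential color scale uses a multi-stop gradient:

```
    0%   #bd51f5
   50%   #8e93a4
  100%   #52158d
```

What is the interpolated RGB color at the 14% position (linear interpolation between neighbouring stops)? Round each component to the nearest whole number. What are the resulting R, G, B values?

(176, 99, 222)

14% lies between the 0% and 50% stops, so the local fraction is t = (14 − 0)/(50 − 0) = 14/50 ≈ 0.28.
#bd51f5 → (189, 81, 245); #8e93a4 → (142, 147, 164).
R = 189 + 0.28 × (142 − 189) = 175.84 → 176
G = 81 + 0.28 × (147 − 81) = 99.48 → 99
B = 245 + 0.28 × (164 − 245) = 222.32 → 222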